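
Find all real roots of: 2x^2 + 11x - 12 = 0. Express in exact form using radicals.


Using the quadratic formula: x = (-b ± sqrt(b^2 - 4ac)) / (2a)
Here a = 2, b = 11, c = -12
Discriminant = b^2 - 4ac = 11^2 - 4(2)(-12) = 121 + 96 = 217
Since discriminant = 217 > 0, there are two real roots.
x = (-11 ± sqrt(217)) / 4
Numerically: x ≈ 0.9327 or x ≈ -6.4327

x = (-11 + sqrt(217)) / 4 or x = (-11 - sqrt(217)) / 4


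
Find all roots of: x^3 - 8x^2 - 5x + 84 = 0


Let p(x) = x^3 - 8x^2 - 5x + 84. By the rational root theorem (leading coefficient 1), any rational root is an integer divisor of 84: try ±1, ±2, ... in turn.
Test x = 1: value = 72 ≠ 0.
Test x = -1: value = 80 ≠ 0.
Test x = 2: value = 50 ≠ 0.
Test x = -2: value = 54 ≠ 0.
Test x = 3: value = 24 ≠ 0.
Test x = -3: value = 0 ✓, so (x + 3) is a factor.
Synthetic division by (x + 3): bring down 1; 1(-3) - 8 = -11; (-11)(-3) - 5 = 28; 28(-3) + 84 = 0 → quotient x^2 - 11x + 28, remainder 0.
Solve the quadratic x^2 - 11x + 28 = 0: discriminant = (-11)^2 - 4(1)(28) = 121 - 112 = 9.
sqrt(9) = 3, so x = (11 ± 3)/2: x = 7 or x = 4.
Collecting all roots found:

x = -3, x = 4, x = 7


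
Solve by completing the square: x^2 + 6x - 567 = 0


Start: x^2 + 6x - 567 = 0
Move constant: x^2 + 6x = 567
Half of 6 is 3, squared is 9
Add 9 to both sides: x^2 + 6x + 9 = 576
(x + 3)^2 = 576
x + 3 = ±24
x = -3 + 24 = 21 or x = -3 - 24 = -27

x = -27, x = 21


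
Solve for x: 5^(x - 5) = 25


Express both sides with the same base.
25 = 5^2
Since the bases match, equate exponents: x - 5 = 2
So x = 2 - (-5) = 7

x = 7


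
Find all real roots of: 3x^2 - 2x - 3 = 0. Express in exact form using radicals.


Using the quadratic formula: x = (-b ± sqrt(b^2 - 4ac)) / (2a)
Here a = 3, b = -2, c = -3
Discriminant = b^2 - 4ac = (-2)^2 - 4(3)(-3) = 4 + 36 = 40
Since discriminant = 40 > 0, there are two real roots.
x = (2 ± 2*sqrt(10)) / 6
Simplifying: x = (1 ± sqrt(10)) / 3
Numerically: x ≈ 1.3874 or x ≈ -0.7208

x = (1 + sqrt(10)) / 3 or x = (1 - sqrt(10)) / 3


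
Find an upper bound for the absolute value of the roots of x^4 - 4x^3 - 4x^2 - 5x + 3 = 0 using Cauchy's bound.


Cauchy's bound: all roots r satisfy |r| <= 1 + max(|a_i/a_n|) for i = 0,...,n-1
where a_n is the leading coefficient.

Coefficients: [1, -4, -4, -5, 3]
Leading coefficient a_n = 1
Ratios |a_i/a_n|: 4, 4, 5, 3
Maximum ratio: 5
Cauchy's bound: |r| <= 1 + 5 = 6

Upper bound = 6


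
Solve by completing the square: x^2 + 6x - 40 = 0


Start: x^2 + 6x - 40 = 0
Move constant: x^2 + 6x = 40
Half of 6 is 3, squared is 9
Add 9 to both sides: x^2 + 6x + 9 = 49
(x + 3)^2 = 49
x + 3 = ±7
x = -3 + 7 = 4 or x = -3 - 7 = -10

x = -10, x = 4


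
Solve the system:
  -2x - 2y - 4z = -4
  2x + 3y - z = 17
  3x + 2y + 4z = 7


Using Cramer's rule. Expand each determinant along the first row.
D  = (-2)*[3*4 - (-1)*2] - (-2)*[2*4 - (-1)*3] + (-4)*[2*2 - 3*3]
  = (-2)*(14) - (-2)*(11) + (-4)*(-5) = 14
Dx = (-4)*[3*4 - (-1)*2] - (-2)*[17*4 - (-1)*7] + (-4)*[17*2 - 3*7]
  = (-4)*(14) - (-2)*(75) + (-4)*(13) = 42
Dy = (-2)*[17*4 - (-1)*7] - (-4)*[2*4 - (-1)*3] + (-4)*[2*7 - 17*3]
  = (-2)*(75) - (-4)*(11) + (-4)*(-37) = 42
Dz = (-2)*[3*7 - 17*2] - (-2)*[2*7 - 17*3] + (-4)*[2*2 - 3*3]
  = (-2)*(-13) - (-2)*(-37) + (-4)*(-5) = -28
x = Dx/D = 42/14 = 3, y = Dy/D = 42/14 = 3, z = Dz/D = -28/14 = -2
Check eq1: (-2)(3) + (-2)(3) + (-4)(-2) = -4 = -4 ✓
Check eq2: (2)(3) + (3)(3) + (-1)(-2) = 17 = 17 ✓
Check eq3: (3)(3) + (2)(3) + (4)(-2) = 7 = 7 ✓

x = 3, y = 3, z = -2


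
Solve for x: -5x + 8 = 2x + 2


Starting with: -5x + 8 = 2x + 2
Move all x terms to left: (-5 - 2)x = 2 - 8
Simplify: -7x = -6
Divide both sides by -7: x = 6/7

x = 6/7


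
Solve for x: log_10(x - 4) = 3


Convert to exponential form: x - 4 = 10^3 = 1000
x = 1000 + 4 = 1004
Check: log_10(1004 - 4) = log_10(1000) = log_10(1000) = 3 ✓

x = 1004


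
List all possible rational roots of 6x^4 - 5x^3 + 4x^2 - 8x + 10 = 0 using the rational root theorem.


Rational root theorem: possible roots are ±p/q where:
  p divides the constant term (10): p ∈ {1, 2, 5, 10}
  q divides the leading coefficient (6): q ∈ {1, 2, 3, 6}

All possible rational roots: -10, -5, -10/3, -5/2, -2, -5/3, -1, -5/6, -2/3, -1/2, -1/3, -1/6, 1/6, 1/3, 1/2, 2/3, 5/6, 1, 5/3, 2, 5/2, 10/3, 5, 10

-10, -5, -10/3, -5/2, -2, -5/3, -1, -5/6, -2/3, -1/2, -1/3, -1/6, 1/6, 1/3, 1/2, 2/3, 5/6, 1, 5/3, 2, 5/2, 10/3, 5, 10


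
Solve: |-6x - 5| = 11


An absolute value equation |expr| = 11 gives two cases:
Case 1: -6x - 5 = 11
  -6x = 16, so x = -8/3
Case 2: -6x - 5 = -11
  -6x = -6, so x = 1

x = -8/3, x = 1


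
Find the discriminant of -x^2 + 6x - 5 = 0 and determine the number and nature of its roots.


For ax^2 + bx + c = 0, discriminant D = b^2 - 4ac
Here a = -1, b = 6, c = -5
D = (6)^2 - 4(-1)(-5) = 36 - 20 = 16

D = 16 > 0 and is a perfect square (sqrt = 4)
The equation has 2 distinct real rational roots.

Discriminant = 16, 2 distinct real rational roots


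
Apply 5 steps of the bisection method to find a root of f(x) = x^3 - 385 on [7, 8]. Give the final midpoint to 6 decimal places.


f(x) = x^3 - 385
f(7) = -42 < 0
f(8) = 127 > 0

Step 1: midpoint = (7.000000 + 8.000000)/2 = 7.500000
  f(7.500000) = 36.875000
  f(mid) > 0, so root is in [7.000000, 7.500000]

Step 2: midpoint = (7.000000 + 7.500000)/2 = 7.250000
  f(7.250000) = -3.921875
  f(mid) < 0, so root is in [7.250000, 7.500000]

Step 3: midpoint = (7.250000 + 7.500000)/2 = 7.375000
  f(7.375000) = 16.130859
  f(mid) > 0, so root is in [7.250000, 7.375000]

Step 4: midpoint = (7.250000 + 7.375000)/2 = 7.312500
  f(7.312500) = 6.018799
  f(mid) > 0, so root is in [7.250000, 7.312500]

Step 5: midpoint = (7.250000 + 7.312500)/2 = 7.281250
  f(7.281250) = 1.027130
  f(mid) > 0, so root is in [7.250000, 7.281250]

midpoint = 7.281250


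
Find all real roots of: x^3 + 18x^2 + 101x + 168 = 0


Let p(x) = x^3 + 18x^2 + 101x + 168. By the rational root theorem (leading coefficient 1), any rational root is an integer divisor of 168: try ±1, ±2, ... in turn.
Test x = 1: value = 288 ≠ 0.
Test x = -1: value = 84 ≠ 0.
Test x = 2: value = 450 ≠ 0.
Test x = -2: value = 30 ≠ 0.
Test x = 3: value = 660 ≠ 0.
Test x = -3: value = 0 ✓, so (x + 3) is a factor.
Synthetic division by (x + 3): bring down 1; 1(-3) + 18 = 15; 15(-3) + 101 = 56; 56(-3) + 168 = 0 → quotient x^2 + 15x + 56, remainder 0.
Solve the quadratic x^2 + 15x + 56 = 0: discriminant = 15^2 - 4(1)(56) = 225 - 224 = 1.
sqrt(1) = 1, so x = (-15 ± 1)/2: x = -7 or x = -8.

x = -8, x = -7, x = -3


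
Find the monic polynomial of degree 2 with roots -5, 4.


A monic polynomial with roots -5, 4 is:
p(x) = (x + 5)(x - 4)
After multiplying by (x + 5): x + 5
After multiplying by (x - 4): x^2 + x - 20

x^2 + x - 20


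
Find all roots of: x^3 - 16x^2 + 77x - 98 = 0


Let p(x) = x^3 - 16x^2 + 77x - 98. By the rational root theorem (leading coefficient 1), any rational root is an integer divisor of 98: try ±1, ±2, ... in turn.
Test x = 1: value = -36 ≠ 0.
Test x = -1: value = -192 ≠ 0.
Test x = 2: value = 0 ✓, so (x - 2) is a factor.
Synthetic division by (x - 2): bring down 1; 1(2) - 16 = -14; (-14)(2) + 77 = 49; 49(2) - 98 = 0 → quotient x^2 - 14x + 49, remainder 0.
Solve the quadratic x^2 - 14x + 49 = 0: discriminant = (-14)^2 - 4(1)(49) = 196 - 196 = 0.
Discriminant = 0, so a double root: x = 14/2 = 7.
Collecting all roots found:

x = 2, x = 7 (multiplicity 2)


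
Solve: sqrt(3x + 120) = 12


Square both sides: 3x + 120 = 12^2 = 144
3x = 144 - 120 = 24
x = 8
Check: sqrt(3*8 + 120) = sqrt(144) = 12 ✓

x = 8


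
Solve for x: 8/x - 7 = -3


Subtract -7 from both sides: 8/x = 4
Multiply both sides by x: 8 = 4 * x
Divide by 4: x = 2

x = 2


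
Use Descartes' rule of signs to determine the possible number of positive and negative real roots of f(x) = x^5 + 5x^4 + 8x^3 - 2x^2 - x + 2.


Descartes' rule of signs:

For positive roots, count sign changes in f(x) = x^5 + 5x^4 + 8x^3 - 2x^2 - x + 2:
Signs of coefficients: +, +, +, -, -, +
Number of sign changes: 2
Possible positive real roots: 2, 0

For negative roots, examine f(-x) = -x^5 + 5x^4 - 8x^3 - 2x^2 + x + 2:
Signs of coefficients: -, +, -, -, +, +
Number of sign changes: 3
Possible negative real roots: 3, 1

Positive roots: 2 or 0; Negative roots: 3 or 1


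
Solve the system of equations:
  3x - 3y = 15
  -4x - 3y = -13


Using Cramer's rule:
Determinant D = (3)(-3) - (-4)(-3) = -9 - 12 = -21
Dx = (15)(-3) - (-13)(-3) = -45 - 39 = -84
Dy = (3)(-13) - (-4)(15) = -39 + 60 = 21
x = Dx/D = -84/-21 = 4
y = Dy/D = 21/-21 = -1

x = 4, y = -1


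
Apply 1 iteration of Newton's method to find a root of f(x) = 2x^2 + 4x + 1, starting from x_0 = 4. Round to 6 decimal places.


Newton's method: x_(n+1) = x_n - f(x_n)/f'(x_n)
f(x) = 2x^2 + 4x + 1
f'(x) = 4x + 4

Iteration 1:
  f(4.000000) = 49.000000
  f'(4.000000) = 20.000000
  x_1 = 4.000000 - (49.000000)/(20.000000) = 1.550000

x_1 = 1.550000


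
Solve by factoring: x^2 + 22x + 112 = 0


We need two numbers that multiply to 112 and add to 22.
Those numbers are 14 and 8 (since 14 * 8 = 112 and 14 + 8 = 22).
So x^2 + 22x + 112 = (x + 14)(x + 8) = 0
Setting each factor to zero: x = -14 or x = -8

x = -14, x = -8


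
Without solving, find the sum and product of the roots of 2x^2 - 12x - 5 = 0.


By Vieta's formulas for ax^2 + bx + c = 0:
  Sum of roots = -b/a
  Product of roots = c/a

Here a = 2, b = -12, c = -5
Sum = -(-12)/2 = 6
Product = -5/2 = -5/2

Sum = 6, Product = -5/2


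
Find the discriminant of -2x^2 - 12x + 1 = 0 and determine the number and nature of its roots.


For ax^2 + bx + c = 0, discriminant D = b^2 - 4ac
Here a = -2, b = -12, c = 1
D = (-12)^2 - 4(-2)(1) = 144 + 8 = 152

D = 152 > 0 but not a perfect square
The equation has 2 distinct real irrational roots.

Discriminant = 152, 2 distinct real irrational roots


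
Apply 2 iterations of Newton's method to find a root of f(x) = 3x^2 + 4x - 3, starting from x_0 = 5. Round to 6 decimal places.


Newton's method: x_(n+1) = x_n - f(x_n)/f'(x_n)
f(x) = 3x^2 + 4x - 3
f'(x) = 6x + 4

Iteration 1:
  f(5.000000) = 92.000000
  f'(5.000000) = 34.000000
  x_1 = 5.000000 - (92.000000)/(34.000000) = 2.294118

Iteration 2:
  f(2.294118) = 21.965398
  f'(2.294118) = 17.764706
  x_2 = 2.294118 - (21.965398)/(17.764706) = 1.057655

x_2 = 1.057655


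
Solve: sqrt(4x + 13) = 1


Square both sides: 4x + 13 = 1^2 = 1
4x = 1 - 13 = -12
x = -3
Check: sqrt(4*(-3) + 13) = sqrt(1) = 1 ✓

x = -3


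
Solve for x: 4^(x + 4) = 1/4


Express both sides with the same base.
1/4 = 4^(-1)
Since the bases match, equate exponents: x + 4 = -1
So x = -1 - (4) = -5

x = -5


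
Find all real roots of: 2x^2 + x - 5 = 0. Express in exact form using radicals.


Using the quadratic formula: x = (-b ± sqrt(b^2 - 4ac)) / (2a)
Here a = 2, b = 1, c = -5
Discriminant = b^2 - 4ac = 1^2 - 4(2)(-5) = 1 + 40 = 41
Since discriminant = 41 > 0, there are two real roots.
x = (-1 ± sqrt(41)) / 4
Numerically: x ≈ 1.3508 or x ≈ -1.8508

x = (-1 + sqrt(41)) / 4 or x = (-1 - sqrt(41)) / 4


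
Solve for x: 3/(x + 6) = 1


Multiply both sides by (x + 6): 3 = 1(x + 6)
Distribute: 3 = x + 6
x = 3 - 6 = -3
x = -3

x = -3


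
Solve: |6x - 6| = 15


An absolute value equation |expr| = 15 gives two cases:
Case 1: 6x - 6 = 15
  6x = 21, so x = 7/2
Case 2: 6x - 6 = -15
  6x = -9, so x = -3/2

x = -3/2, x = 7/2


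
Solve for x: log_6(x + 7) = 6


Convert to exponential form: x + 7 = 6^6 = 46656
x = 46656 - 7 = 46649
Check: log_6(46649 + 7) = log_6(46656) = log_6(46656) = 6 ✓

x = 46649


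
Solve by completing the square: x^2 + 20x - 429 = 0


Start: x^2 + 20x - 429 = 0
Move constant: x^2 + 20x = 429
Half of 20 is 10, squared is 100
Add 100 to both sides: x^2 + 20x + 100 = 529
(x + 10)^2 = 529
x + 10 = ±23
x = -10 + 23 = 13 or x = -10 - 23 = -33

x = -33, x = 13


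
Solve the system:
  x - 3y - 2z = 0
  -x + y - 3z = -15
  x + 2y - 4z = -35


Using Cramer's rule. Expand each determinant along the first row.
D  = 1*[1*(-4) - (-3)*2] - (-3)*[(-1)*(-4) - (-3)*1] + (-2)*[(-1)*2 - 1*1]
  = 1*(2) - (-3)*(7) + (-2)*(-3) = 29
Dx = 0*[1*(-4) - (-3)*2] - (-3)*[(-15)*(-4) - (-3)*(-35)] + (-2)*[(-15)*2 - 1*(-35)]
  = 0*(2) - (-3)*(-45) + (-2)*(5) = -145
Dy = 1*[(-15)*(-4) - (-3)*(-35)] - 0*[(-1)*(-4) - (-3)*1] + (-2)*[(-1)*(-35) - (-15)*1]
  = 1*(-45) - 0*(7) + (-2)*(50) = -145
Dz = 1*[1*(-35) - (-15)*2] - (-3)*[(-1)*(-35) - (-15)*1] + 0*[(-1)*2 - 1*1]
  = 1*(-5) - (-3)*(50) + 0*(-3) = 145
x = Dx/D = -145/29 = -5, y = Dy/D = -145/29 = -5, z = Dz/D = 145/29 = 5
Check eq1: (1)(-5) + (-3)(-5) + (-2)(5) = 0 = 0 ✓
Check eq2: (-1)(-5) + (1)(-5) + (-3)(5) = -15 = -15 ✓
Check eq3: (1)(-5) + (2)(-5) + (-4)(5) = -35 = -35 ✓

x = -5, y = -5, z = 5


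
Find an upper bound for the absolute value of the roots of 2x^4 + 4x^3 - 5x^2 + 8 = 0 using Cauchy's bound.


Cauchy's bound: all roots r satisfy |r| <= 1 + max(|a_i/a_n|) for i = 0,...,n-1
where a_n is the leading coefficient.

Coefficients: [2, 4, -5, 0, 8]
Leading coefficient a_n = 2
Ratios |a_i/a_n|: 2, 5/2, 0, 4
Maximum ratio: 4
Cauchy's bound: |r| <= 1 + 4 = 5

Upper bound = 5


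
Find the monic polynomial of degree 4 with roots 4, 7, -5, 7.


A monic polynomial with roots 4, 7, -5, 7 is:
p(x) = (x - 4)(x - 7)(x + 5)(x - 7)
After multiplying by (x - 4): x - 4
After multiplying by (x - 7): x^2 - 11x + 28
After multiplying by (x + 5): x^3 - 6x^2 - 27x + 140
After multiplying by (x - 7): x^4 - 13x^3 + 15x^2 + 329x - 980

x^4 - 13x^3 + 15x^2 + 329x - 980


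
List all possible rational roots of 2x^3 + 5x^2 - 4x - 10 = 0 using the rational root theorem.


Rational root theorem: possible roots are ±p/q where:
  p divides the constant term (-10): p ∈ {1, 2, 5, 10}
  q divides the leading coefficient (2): q ∈ {1, 2}

All possible rational roots: -10, -5, -5/2, -2, -1, -1/2, 1/2, 1, 2, 5/2, 5, 10

-10, -5, -5/2, -2, -1, -1/2, 1/2, 1, 2, 5/2, 5, 10


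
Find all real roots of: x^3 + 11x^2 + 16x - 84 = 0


Let p(x) = x^3 + 11x^2 + 16x - 84. By the rational root theorem (leading coefficient 1), any rational root is an integer divisor of 84: try ±1, ±2, ... in turn.
Test x = 1: value = -56 ≠ 0.
Test x = -1: value = -90 ≠ 0.
Test x = 2: value = 0 ✓, so (x - 2) is a factor.
Synthetic division by (x - 2): bring down 1; 1(2) + 11 = 13; 13(2) + 16 = 42; 42(2) - 84 = 0 → quotient x^2 + 13x + 42, remainder 0.
Solve the quadratic x^2 + 13x + 42 = 0: discriminant = 13^2 - 4(1)(42) = 169 - 168 = 1.
sqrt(1) = 1, so x = (-13 ± 1)/2: x = -6 or x = -7.

x = -7, x = -6, x = 2


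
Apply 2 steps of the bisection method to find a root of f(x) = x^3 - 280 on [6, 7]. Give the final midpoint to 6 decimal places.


f(x) = x^3 - 280
f(6) = -64 < 0
f(7) = 63 > 0

Step 1: midpoint = (6.000000 + 7.000000)/2 = 6.500000
  f(6.500000) = -5.375000
  f(mid) < 0, so root is in [6.500000, 7.000000]

Step 2: midpoint = (6.500000 + 7.000000)/2 = 6.750000
  f(6.750000) = 27.546875
  f(mid) > 0, so root is in [6.500000, 6.750000]

midpoint = 6.750000


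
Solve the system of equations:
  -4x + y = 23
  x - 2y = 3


Using Cramer's rule:
Determinant D = (-4)(-2) - (1)(1) = 8 - 1 = 7
Dx = (23)(-2) - (3)(1) = -46 - 3 = -49
Dy = (-4)(3) - (1)(23) = -12 - 23 = -35
x = Dx/D = -49/7 = -7
y = Dy/D = -35/7 = -5

x = -7, y = -5


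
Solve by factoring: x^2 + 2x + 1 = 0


We need two numbers that multiply to 1 and add to 2.
Those numbers are 1 and 1 (since 1 * 1 = 1 and 1 + 1 = 2).
So x^2 + 2x + 1 = (x + 1)(x + 1) = 0
Setting each factor to zero: x = -1 or x = -1

x = -1


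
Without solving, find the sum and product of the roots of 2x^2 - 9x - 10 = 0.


By Vieta's formulas for ax^2 + bx + c = 0:
  Sum of roots = -b/a
  Product of roots = c/a

Here a = 2, b = -9, c = -10
Sum = -(-9)/2 = 9/2
Product = -10/2 = -5

Sum = 9/2, Product = -5


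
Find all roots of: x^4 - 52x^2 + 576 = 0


Let p(x) = x^4 - 52x^2 + 576. By the rational root theorem (leading coefficient 1), any rational root is an integer divisor of 576: try ±1, ±2, ... in turn.
Test x = 1: value = 525 ≠ 0.
Test x = -1: value = 525 ≠ 0.
Test x = 2: value = 384 ≠ 0.
Test x = -2: value = 384 ≠ 0.
Test x = 3: value = 189 ≠ 0.
Test x = -3: value = 189 ≠ 0.
Test x = 4: value = 0 ✓, so (x - 4) is a factor.
Synthetic division by (x - 4): bring down 1; 1(4) + 0 = 4; 4(4) - 52 = -36; (-36)(4) + 0 = -144; (-144)(4) + 576 = 0 → quotient x^3 + 4x^2 - 36x - 144, remainder 0.
Continue with the quotient x^3 + 4x^2 - 36x - 144 (candidates must divide 144; re-test x = 4 first in case it repeats).
Test x = 4: value = -160 ≠ 0.
Test x = -4: value = 0 ✓, so (x + 4) is a factor.
Synthetic division by (x + 4): bring down 1; 1(-4) + 4 = 0; 0(-4) - 36 = -36; (-36)(-4) - 144 = 0 → quotient x^2 - 36, remainder 0.
Solve the quadratic x^2 - 36 = 0: discriminant = 0^2 - 4(1)(-36) = 0 + 144 = 144.
sqrt(144) = 12, so x = (0 ± 12)/2: x = 6 or x = -6.
Collecting all roots found:

x = -6, x = -4, x = 4, x = 6


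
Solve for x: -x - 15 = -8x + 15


Starting with: -x - 15 = -8x + 15
Move all x terms to left: (-1 + 8)x = 15 + 15
Simplify: 7x = 30
Divide both sides by 7: x = 30/7

x = 30/7


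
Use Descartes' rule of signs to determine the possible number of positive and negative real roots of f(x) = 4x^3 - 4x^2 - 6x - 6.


Descartes' rule of signs:

For positive roots, count sign changes in f(x) = 4x^3 - 4x^2 - 6x - 6:
Signs of coefficients: +, -, -, -
Number of sign changes: 1
Possible positive real roots: 1

For negative roots, examine f(-x) = -4x^3 - 4x^2 + 6x - 6:
Signs of coefficients: -, -, +, -
Number of sign changes: 2
Possible negative real roots: 2, 0

Positive roots: 1; Negative roots: 2 or 0


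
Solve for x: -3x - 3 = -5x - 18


Starting with: -3x - 3 = -5x - 18
Move all x terms to left: (-3 + 5)x = -18 + 3
Simplify: 2x = -15
Divide both sides by 2: x = -15/2

x = -15/2


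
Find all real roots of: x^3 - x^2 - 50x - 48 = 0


Let p(x) = x^3 - x^2 - 50x - 48. By the rational root theorem (leading coefficient 1), any rational root is an integer divisor of 48: try ±1, ±2, ... in turn.
Test x = 1: value = -98 ≠ 0.
Test x = -1: value = 0 ✓, so (x + 1) is a factor.
Synthetic division by (x + 1): bring down 1; 1(-1) - 1 = -2; (-2)(-1) - 50 = -48; (-48)(-1) - 48 = 0 → quotient x^2 - 2x - 48, remainder 0.
Solve the quadratic x^2 - 2x - 48 = 0: discriminant = (-2)^2 - 4(1)(-48) = 4 + 192 = 196.
sqrt(196) = 14, so x = (2 ± 14)/2: x = 8 or x = -6.

x = -6, x = -1, x = 8


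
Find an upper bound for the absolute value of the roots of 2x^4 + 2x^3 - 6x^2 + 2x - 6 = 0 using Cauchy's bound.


Cauchy's bound: all roots r satisfy |r| <= 1 + max(|a_i/a_n|) for i = 0,...,n-1
where a_n is the leading coefficient.

Coefficients: [2, 2, -6, 2, -6]
Leading coefficient a_n = 2
Ratios |a_i/a_n|: 1, 3, 1, 3
Maximum ratio: 3
Cauchy's bound: |r| <= 1 + 3 = 4

Upper bound = 4


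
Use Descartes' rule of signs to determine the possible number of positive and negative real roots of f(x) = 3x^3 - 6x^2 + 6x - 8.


Descartes' rule of signs:

For positive roots, count sign changes in f(x) = 3x^3 - 6x^2 + 6x - 8:
Signs of coefficients: +, -, +, -
Number of sign changes: 3
Possible positive real roots: 3, 1

For negative roots, examine f(-x) = -3x^3 - 6x^2 - 6x - 8:
Signs of coefficients: -, -, -, -
Number of sign changes: 0
Possible negative real roots: 0

Positive roots: 3 or 1; Negative roots: 0


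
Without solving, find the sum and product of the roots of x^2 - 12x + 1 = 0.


By Vieta's formulas for ax^2 + bx + c = 0:
  Sum of roots = -b/a
  Product of roots = c/a

Here a = 1, b = -12, c = 1
Sum = -(-12)/1 = 12
Product = 1/1 = 1

Sum = 12, Product = 1


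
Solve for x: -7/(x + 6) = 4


Multiply both sides by (x + 6): -7 = 4(x + 6)
Distribute: -7 = 4x + 24
4x = -7 - 24 = -31
x = -31/4

x = -31/4


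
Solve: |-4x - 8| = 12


An absolute value equation |expr| = 12 gives two cases:
Case 1: -4x - 8 = 12
  -4x = 20, so x = -5
Case 2: -4x - 8 = -12
  -4x = -4, so x = 1

x = -5, x = 1


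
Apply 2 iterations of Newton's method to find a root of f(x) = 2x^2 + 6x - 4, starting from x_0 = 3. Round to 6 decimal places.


Newton's method: x_(n+1) = x_n - f(x_n)/f'(x_n)
f(x) = 2x^2 + 6x - 4
f'(x) = 4x + 6

Iteration 1:
  f(3.000000) = 32.000000
  f'(3.000000) = 18.000000
  x_1 = 3.000000 - (32.000000)/(18.000000) = 1.222222

Iteration 2:
  f(1.222222) = 6.320988
  f'(1.222222) = 10.888889
  x_2 = 1.222222 - (6.320988)/(10.888889) = 0.641723

x_2 = 0.641723


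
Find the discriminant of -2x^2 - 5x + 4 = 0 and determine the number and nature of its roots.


For ax^2 + bx + c = 0, discriminant D = b^2 - 4ac
Here a = -2, b = -5, c = 4
D = (-5)^2 - 4(-2)(4) = 25 + 32 = 57

D = 57 > 0 but not a perfect square
The equation has 2 distinct real irrational roots.

Discriminant = 57, 2 distinct real irrational roots


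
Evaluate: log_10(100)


We need the exponent such that 10^? = 100
10^2 = 100
Therefore log_10(100) = 2

2


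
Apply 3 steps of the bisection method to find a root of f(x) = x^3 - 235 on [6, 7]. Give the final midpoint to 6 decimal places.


f(x) = x^3 - 235
f(6) = -19 < 0
f(7) = 108 > 0

Step 1: midpoint = (6.000000 + 7.000000)/2 = 6.500000
  f(6.500000) = 39.625000
  f(mid) > 0, so root is in [6.000000, 6.500000]

Step 2: midpoint = (6.000000 + 6.500000)/2 = 6.250000
  f(6.250000) = 9.140625
  f(mid) > 0, so root is in [6.000000, 6.250000]

Step 3: midpoint = (6.000000 + 6.250000)/2 = 6.125000
  f(6.125000) = -5.216797
  f(mid) < 0, so root is in [6.125000, 6.250000]

midpoint = 6.125000


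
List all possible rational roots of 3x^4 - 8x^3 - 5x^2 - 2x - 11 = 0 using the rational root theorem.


Rational root theorem: possible roots are ±p/q where:
  p divides the constant term (-11): p ∈ {1, 11}
  q divides the leading coefficient (3): q ∈ {1, 3}

All possible rational roots: -11, -11/3, -1, -1/3, 1/3, 1, 11/3, 11

-11, -11/3, -1, -1/3, 1/3, 1, 11/3, 11


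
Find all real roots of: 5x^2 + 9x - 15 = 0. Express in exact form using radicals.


Using the quadratic formula: x = (-b ± sqrt(b^2 - 4ac)) / (2a)
Here a = 5, b = 9, c = -15
Discriminant = b^2 - 4ac = 9^2 - 4(5)(-15) = 81 + 300 = 381
Since discriminant = 381 > 0, there are two real roots.
x = (-9 ± sqrt(381)) / 10
Numerically: x ≈ 1.0519 or x ≈ -2.8519

x = (-9 + sqrt(381)) / 10 or x = (-9 - sqrt(381)) / 10


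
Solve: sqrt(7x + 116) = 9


Square both sides: 7x + 116 = 9^2 = 81
7x = 81 - 116 = -35
x = -5
Check: sqrt(7*(-5) + 116) = sqrt(81) = 9 ✓

x = -5


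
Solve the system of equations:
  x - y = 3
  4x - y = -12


Using Cramer's rule:
Determinant D = (1)(-1) - (4)(-1) = -1 + 4 = 3
Dx = (3)(-1) - (-12)(-1) = -3 - 12 = -15
Dy = (1)(-12) - (4)(3) = -12 - 12 = -24
x = Dx/D = -15/3 = -5
y = Dy/D = -24/3 = -8

x = -5, y = -8


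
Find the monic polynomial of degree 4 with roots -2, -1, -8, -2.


A monic polynomial with roots -2, -1, -8, -2 is:
p(x) = (x + 2)(x + 1)(x + 8)(x + 2)
After multiplying by (x + 2): x + 2
After multiplying by (x + 1): x^2 + 3x + 2
After multiplying by (x + 8): x^3 + 11x^2 + 26x + 16
After multiplying by (x + 2): x^4 + 13x^3 + 48x^2 + 68x + 32

x^4 + 13x^3 + 48x^2 + 68x + 32


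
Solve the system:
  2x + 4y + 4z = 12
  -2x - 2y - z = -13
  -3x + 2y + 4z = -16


Using Cramer's rule. Expand each determinant along the first row.
D  = 2*[(-2)*4 - (-1)*2] - 4*[(-2)*4 - (-1)*(-3)] + 4*[(-2)*2 - (-2)*(-3)]
  = 2*(-6) - 4*(-11) + 4*(-10) = -8
Dx = 12*[(-2)*4 - (-1)*2] - 4*[(-13)*4 - (-1)*(-16)] + 4*[(-13)*2 - (-2)*(-16)]
  = 12*(-6) - 4*(-68) + 4*(-58) = -32
Dy = 2*[(-13)*4 - (-1)*(-16)] - 12*[(-2)*4 - (-1)*(-3)] + 4*[(-2)*(-16) - (-13)*(-3)]
  = 2*(-68) - 12*(-11) + 4*(-7) = -32
Dz = 2*[(-2)*(-16) - (-13)*2] - 4*[(-2)*(-16) - (-13)*(-3)] + 12*[(-2)*2 - (-2)*(-3)]
  = 2*(58) - 4*(-7) + 12*(-10) = 24
x = Dx/D = -32/-8 = 4, y = Dy/D = -32/-8 = 4, z = Dz/D = 24/-8 = -3
Check eq1: (2)(4) + (4)(4) + (4)(-3) = 12 = 12 ✓
Check eq2: (-2)(4) + (-2)(4) + (-1)(-3) = -13 = -13 ✓
Check eq3: (-3)(4) + (2)(4) + (4)(-3) = -16 = -16 ✓

x = 4, y = 4, z = -3


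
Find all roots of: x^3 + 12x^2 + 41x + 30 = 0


Let p(x) = x^3 + 12x^2 + 41x + 30. By the rational root theorem (leading coefficient 1), any rational root is an integer divisor of 30: try ±1, ±2, ... in turn.
Test x = 1: value = 84 ≠ 0.
Test x = -1: value = 0 ✓, so (x + 1) is a factor.
Synthetic division by (x + 1): bring down 1; 1(-1) + 12 = 11; 11(-1) + 41 = 30; 30(-1) + 30 = 0 → quotient x^2 + 11x + 30, remainder 0.
Solve the quadratic x^2 + 11x + 30 = 0: discriminant = 11^2 - 4(1)(30) = 121 - 120 = 1.
sqrt(1) = 1, so x = (-11 ± 1)/2: x = -5 or x = -6.
Collecting all roots found:

x = -6, x = -5, x = -1


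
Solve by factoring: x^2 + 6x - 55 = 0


We need two numbers that multiply to -55 and add to 6.
Those numbers are 11 and -5 (since 11 * (-5) = -55 and 11 + (-5) = 6).
So x^2 + 6x - 55 = (x + 11)(x - 5) = 0
Setting each factor to zero: x = -11 or x = 5

x = -11, x = 5


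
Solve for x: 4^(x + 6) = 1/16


Express both sides with the same base.
1/16 = 4^(-2)
Since the bases match, equate exponents: x + 6 = -2
So x = -2 - (6) = -8

x = -8


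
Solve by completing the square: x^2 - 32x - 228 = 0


Start: x^2 - 32x - 228 = 0
Move constant: x^2 - 32x = 228
Half of -32 is -16, squared is 256
Add 256 to both sides: x^2 - 32x + 256 = 484
(x - 16)^2 = 484
x - 16 = ±22
x = 16 + 22 = 38 or x = 16 - 22 = -6

x = -6, x = 38


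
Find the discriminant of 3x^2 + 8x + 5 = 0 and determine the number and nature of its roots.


For ax^2 + bx + c = 0, discriminant D = b^2 - 4ac
Here a = 3, b = 8, c = 5
D = (8)^2 - 4(3)(5) = 64 - 60 = 4

D = 4 > 0 and is a perfect square (sqrt = 2)
The equation has 2 distinct real rational roots.

Discriminant = 4, 2 distinct real rational roots


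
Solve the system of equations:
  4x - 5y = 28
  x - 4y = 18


Using Cramer's rule:
Determinant D = (4)(-4) - (1)(-5) = -16 + 5 = -11
Dx = (28)(-4) - (18)(-5) = -112 + 90 = -22
Dy = (4)(18) - (1)(28) = 72 - 28 = 44
x = Dx/D = -22/-11 = 2
y = Dy/D = 44/-11 = -4

x = 2, y = -4


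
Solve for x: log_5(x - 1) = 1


Convert to exponential form: x - 1 = 5^1 = 5
x = 5 + 1 = 6
Check: log_5(6 - 1) = log_5(5) = log_5(5) = 1 ✓

x = 6


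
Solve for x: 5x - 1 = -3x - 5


Starting with: 5x - 1 = -3x - 5
Move all x terms to left: (5 + 3)x = -5 + 1
Simplify: 8x = -4
Divide both sides by 8: x = -1/2

x = -1/2


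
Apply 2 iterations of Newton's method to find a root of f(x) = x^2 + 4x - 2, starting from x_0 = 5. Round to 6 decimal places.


Newton's method: x_(n+1) = x_n - f(x_n)/f'(x_n)
f(x) = x^2 + 4x - 2
f'(x) = 2x + 4

Iteration 1:
  f(5.000000) = 43.000000
  f'(5.000000) = 14.000000
  x_1 = 5.000000 - (43.000000)/(14.000000) = 1.928571

Iteration 2:
  f(1.928571) = 9.433673
  f'(1.928571) = 7.857143
  x_2 = 1.928571 - (9.433673)/(7.857143) = 0.727922

x_2 = 0.727922


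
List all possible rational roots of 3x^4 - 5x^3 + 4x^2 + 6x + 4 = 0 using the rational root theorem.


Rational root theorem: possible roots are ±p/q where:
  p divides the constant term (4): p ∈ {1, 2, 4}
  q divides the leading coefficient (3): q ∈ {1, 3}

All possible rational roots: -4, -2, -4/3, -1, -2/3, -1/3, 1/3, 2/3, 1, 4/3, 2, 4

-4, -2, -4/3, -1, -2/3, -1/3, 1/3, 2/3, 1, 4/3, 2, 4


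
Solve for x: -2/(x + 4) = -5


Multiply both sides by (x + 4): -2 = -5(x + 4)
Distribute: -2 = -5x - 20
-5x = -2 + 20 = 18
x = -18/5

x = -18/5


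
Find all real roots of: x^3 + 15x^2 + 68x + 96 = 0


Let p(x) = x^3 + 15x^2 + 68x + 96. By the rational root theorem (leading coefficient 1), any rational root is an integer divisor of 96: try ±1, ±2, ... in turn.
Test x = 1: value = 180 ≠ 0.
Test x = -1: value = 42 ≠ 0.
Test x = 2: value = 300 ≠ 0.
Test x = -2: value = 12 ≠ 0.
Test x = 3: value = 462 ≠ 0.
Test x = -3: value = 0 ✓, so (x + 3) is a factor.
Synthetic division by (x + 3): bring down 1; 1(-3) + 15 = 12; 12(-3) + 68 = 32; 32(-3) + 96 = 0 → quotient x^2 + 12x + 32, remainder 0.
Solve the quadratic x^2 + 12x + 32 = 0: discriminant = 12^2 - 4(1)(32) = 144 - 128 = 16.
sqrt(16) = 4, so x = (-12 ± 4)/2: x = -4 or x = -8.

x = -8, x = -4, x = -3


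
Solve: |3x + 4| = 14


An absolute value equation |expr| = 14 gives two cases:
Case 1: 3x + 4 = 14
  3x = 10, so x = 10/3
Case 2: 3x + 4 = -14
  3x = -18, so x = -6

x = -6, x = 10/3


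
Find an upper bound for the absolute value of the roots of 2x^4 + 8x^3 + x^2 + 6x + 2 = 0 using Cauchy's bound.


Cauchy's bound: all roots r satisfy |r| <= 1 + max(|a_i/a_n|) for i = 0,...,n-1
where a_n is the leading coefficient.

Coefficients: [2, 8, 1, 6, 2]
Leading coefficient a_n = 2
Ratios |a_i/a_n|: 4, 1/2, 3, 1
Maximum ratio: 4
Cauchy's bound: |r| <= 1 + 4 = 5

Upper bound = 5


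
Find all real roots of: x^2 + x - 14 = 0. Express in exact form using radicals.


Using the quadratic formula: x = (-b ± sqrt(b^2 - 4ac)) / (2a)
Here a = 1, b = 1, c = -14
Discriminant = b^2 - 4ac = 1^2 - 4(1)(-14) = 1 + 56 = 57
Since discriminant = 57 > 0, there are two real roots.
x = (-1 ± sqrt(57)) / 2
Numerically: x ≈ 3.2749 or x ≈ -4.2749

x = (-1 + sqrt(57)) / 2 or x = (-1 - sqrt(57)) / 2


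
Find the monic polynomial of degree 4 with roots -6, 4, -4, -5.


A monic polynomial with roots -6, 4, -4, -5 is:
p(x) = (x + 6)(x - 4)(x + 4)(x + 5)
After multiplying by (x + 6): x + 6
After multiplying by (x - 4): x^2 + 2x - 24
After multiplying by (x + 4): x^3 + 6x^2 - 16x - 96
After multiplying by (x + 5): x^4 + 11x^3 + 14x^2 - 176x - 480

x^4 + 11x^3 + 14x^2 - 176x - 480


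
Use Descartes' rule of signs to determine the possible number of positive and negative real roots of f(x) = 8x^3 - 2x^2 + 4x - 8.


Descartes' rule of signs:

For positive roots, count sign changes in f(x) = 8x^3 - 2x^2 + 4x - 8:
Signs of coefficients: +, -, +, -
Number of sign changes: 3
Possible positive real roots: 3, 1

For negative roots, examine f(-x) = -8x^3 - 2x^2 - 4x - 8:
Signs of coefficients: -, -, -, -
Number of sign changes: 0
Possible negative real roots: 0

Positive roots: 3 or 1; Negative roots: 0


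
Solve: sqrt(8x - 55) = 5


Square both sides: 8x - 55 = 5^2 = 25
8x = 25 + 55 = 80
x = 10
Check: sqrt(8*10 - 55) = sqrt(25) = 5 ✓

x = 10


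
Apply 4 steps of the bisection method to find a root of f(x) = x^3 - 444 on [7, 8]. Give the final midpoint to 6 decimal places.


f(x) = x^3 - 444
f(7) = -101 < 0
f(8) = 68 > 0

Step 1: midpoint = (7.000000 + 8.000000)/2 = 7.500000
  f(7.500000) = -22.125000
  f(mid) < 0, so root is in [7.500000, 8.000000]

Step 2: midpoint = (7.500000 + 8.000000)/2 = 7.750000
  f(7.750000) = 21.484375
  f(mid) > 0, so root is in [7.500000, 7.750000]

Step 3: midpoint = (7.500000 + 7.750000)/2 = 7.625000
  f(7.625000) = -0.677734
  f(mid) < 0, so root is in [7.625000, 7.750000]

Step 4: midpoint = (7.625000 + 7.750000)/2 = 7.687500
  f(7.687500) = 10.313232
  f(mid) > 0, so root is in [7.625000, 7.687500]

midpoint = 7.687500


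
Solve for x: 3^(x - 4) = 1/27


Express both sides with the same base.
1/27 = 3^(-3)
Since the bases match, equate exponents: x - 4 = -3
So x = -3 - (-4) = 1

x = 1


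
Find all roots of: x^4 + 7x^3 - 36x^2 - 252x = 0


The constant term is 0, so x = 0 is a root. Factor out x:
  x^3 + 7x^2 - 36x - 252 = 0
Let p(x) = x^3 + 7x^2 - 36x - 252. By the rational root theorem (leading coefficient 1), any rational root is an integer divisor of 252: try ±1, ±2, ... in turn.
Test x = 1: value = -280 ≠ 0.
Test x = -1: value = -210 ≠ 0.
Test x = 2: value = -288 ≠ 0.
Test x = -2: value = -160 ≠ 0.
Test x = 3: value = -270 ≠ 0.
Test x = -3: value = -108 ≠ 0.
Test x = 4: value = -220 ≠ 0.
Test x = -4: value = -60 ≠ 0.
Test x = 6: value = 0 ✓, so (x - 6) is a factor.
Synthetic division by (x - 6): bring down 1; 1(6) + 7 = 13; 13(6) - 36 = 42; 42(6) - 252 = 0 → quotient x^2 + 13x + 42, remainder 0.
Solve the quadratic x^2 + 13x + 42 = 0: discriminant = 13^2 - 4(1)(42) = 169 - 168 = 1.
sqrt(1) = 1, so x = (-13 ± 1)/2: x = -6 or x = -7.
Collecting all roots found:

x = -7, x = -6, x = 0, x = 6


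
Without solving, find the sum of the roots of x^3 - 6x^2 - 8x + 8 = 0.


By Vieta's formulas for x^3 + bx^2 + cx + d = 0:
  r1 + r2 + r3 = -b/a = 6
  r1*r2 + r1*r3 + r2*r3 = c/a = -8
  r1*r2*r3 = -d/a = -8


Sum = 6


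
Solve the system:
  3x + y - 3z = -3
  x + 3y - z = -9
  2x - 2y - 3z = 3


Using Cramer's rule. Expand each determinant along the first row.
D  = 3*[3*(-3) - (-1)*(-2)] - 1*[1*(-3) - (-1)*2] + (-3)*[1*(-2) - 3*2]
  = 3*(-11) - 1*(-1) + (-3)*(-8) = -8
Dx = (-3)*[3*(-3) - (-1)*(-2)] - 1*[(-9)*(-3) - (-1)*3] + (-3)*[(-9)*(-2) - 3*3]
  = (-3)*(-11) - 1*(30) + (-3)*(9) = -24
Dy = 3*[(-9)*(-3) - (-1)*3] - (-3)*[1*(-3) - (-1)*2] + (-3)*[1*3 - (-9)*2]
  = 3*(30) - (-3)*(-1) + (-3)*(21) = 24
Dz = 3*[3*3 - (-9)*(-2)] - 1*[1*3 - (-9)*2] + (-3)*[1*(-2) - 3*2]
  = 3*(-9) - 1*(21) + (-3)*(-8) = -24
x = Dx/D = -24/-8 = 3, y = Dy/D = 24/-8 = -3, z = Dz/D = -24/-8 = 3
Check eq1: (3)(3) + (1)(-3) + (-3)(3) = -3 = -3 ✓
Check eq2: (1)(3) + (3)(-3) + (-1)(3) = -9 = -9 ✓
Check eq3: (2)(3) + (-2)(-3) + (-3)(3) = 3 = 3 ✓

x = 3, y = -3, z = 3


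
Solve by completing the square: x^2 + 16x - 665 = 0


Start: x^2 + 16x - 665 = 0
Move constant: x^2 + 16x = 665
Half of 16 is 8, squared is 64
Add 64 to both sides: x^2 + 16x + 64 = 729
(x + 8)^2 = 729
x + 8 = ±27
x = -8 + 27 = 19 or x = -8 - 27 = -35

x = -35, x = 19


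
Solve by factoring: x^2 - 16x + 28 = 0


We need two numbers that multiply to 28 and add to -16.
Those numbers are -14 and -2 (since (-14) * (-2) = 28 and (-14) + (-2) = -16).
So x^2 - 16x + 28 = (x - 14)(x - 2) = 0
Setting each factor to zero: x = 14 or x = 2

x = 2, x = 14


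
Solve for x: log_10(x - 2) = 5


Convert to exponential form: x - 2 = 10^5 = 100000
x = 100000 + 2 = 100002
Check: log_10(100002 - 2) = log_10(100000) = log_10(100000) = 5 ✓

x = 100002


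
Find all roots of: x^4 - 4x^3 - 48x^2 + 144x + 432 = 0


Let p(x) = x^4 - 4x^3 - 48x^2 + 144x + 432. By the rational root theorem (leading coefficient 1), any rational root is an integer divisor of 432: try ±1, ±2, ... in turn.
Test x = 1: value = 525 ≠ 0.
Test x = -1: value = 245 ≠ 0.
Test x = 2: value = 512 ≠ 0.
Test x = -2: value = 0 ✓, so (x + 2) is a factor.
Synthetic division by (x + 2): bring down 1; 1(-2) - 4 = -6; (-6)(-2) - 48 = -36; (-36)(-2) + 144 = 216; 216(-2) + 432 = 0 → quotient x^3 - 6x^2 - 36x + 216, remainder 0.
Continue with the quotient x^3 - 6x^2 - 36x + 216 (candidates must divide 216; re-test x = -2 first in case it repeats).
Test x = -2: value = 256 ≠ 0.
Test x = 3: value = 81 ≠ 0.
Test x = -3: value = 243 ≠ 0.
Test x = 4: value = 40 ≠ 0.
Test x = -4: value = 200 ≠ 0.
Test x = 6: value = 0 ✓, so (x - 6) is a factor.
Synthetic division by (x - 6): bring down 1; 1(6) - 6 = 0; 0(6) - 36 = -36; (-36)(6) + 216 = 0 → quotient x^2 - 36, remainder 0.
Solve the quadratic x^2 - 36 = 0: discriminant = 0^2 - 4(1)(-36) = 0 + 144 = 144.
sqrt(144) = 12, so x = (0 ± 12)/2: x = 6 or x = -6.
Collecting all roots found:

x = -6, x = -2, x = 6 (multiplicity 2)


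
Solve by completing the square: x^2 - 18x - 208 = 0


Start: x^2 - 18x - 208 = 0
Move constant: x^2 - 18x = 208
Half of -18 is -9, squared is 81
Add 81 to both sides: x^2 - 18x + 81 = 289
(x - 9)^2 = 289
x - 9 = ±17
x = 9 + 17 = 26 or x = 9 - 17 = -8

x = -8, x = 26


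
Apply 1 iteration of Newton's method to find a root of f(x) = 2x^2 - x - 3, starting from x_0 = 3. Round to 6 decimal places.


Newton's method: x_(n+1) = x_n - f(x_n)/f'(x_n)
f(x) = 2x^2 - x - 3
f'(x) = 4x - 1

Iteration 1:
  f(3.000000) = 12.000000
  f'(3.000000) = 11.000000
  x_1 = 3.000000 - (12.000000)/(11.000000) = 1.909091

x_1 = 1.909091


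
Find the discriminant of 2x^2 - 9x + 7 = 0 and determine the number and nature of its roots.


For ax^2 + bx + c = 0, discriminant D = b^2 - 4ac
Here a = 2, b = -9, c = 7
D = (-9)^2 - 4(2)(7) = 81 - 56 = 25

D = 25 > 0 and is a perfect square (sqrt = 5)
The equation has 2 distinct real rational roots.

Discriminant = 25, 2 distinct real rational roots


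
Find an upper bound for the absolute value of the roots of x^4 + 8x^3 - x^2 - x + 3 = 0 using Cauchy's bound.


Cauchy's bound: all roots r satisfy |r| <= 1 + max(|a_i/a_n|) for i = 0,...,n-1
where a_n is the leading coefficient.

Coefficients: [1, 8, -1, -1, 3]
Leading coefficient a_n = 1
Ratios |a_i/a_n|: 8, 1, 1, 3
Maximum ratio: 8
Cauchy's bound: |r| <= 1 + 8 = 9

Upper bound = 9


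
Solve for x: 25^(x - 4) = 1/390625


Express both sides with the same base.
1/390625 = 25^(-4)
Since the bases match, equate exponents: x - 4 = -4
So x = -4 - (-4) = 0

x = 0


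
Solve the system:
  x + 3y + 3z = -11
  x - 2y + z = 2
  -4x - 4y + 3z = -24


Using Cramer's rule. Expand each determinant along the first row.
D  = 1*[(-2)*3 - 1*(-4)] - 3*[1*3 - 1*(-4)] + 3*[1*(-4) - (-2)*(-4)]
  = 1*(-2) - 3*(7) + 3*(-12) = -59
Dx = (-11)*[(-2)*3 - 1*(-4)] - 3*[2*3 - 1*(-24)] + 3*[2*(-4) - (-2)*(-24)]
  = (-11)*(-2) - 3*(30) + 3*(-56) = -236
Dy = 1*[2*3 - 1*(-24)] - (-11)*[1*3 - 1*(-4)] + 3*[1*(-24) - 2*(-4)]
  = 1*(30) - (-11)*(7) + 3*(-16) = 59
Dz = 1*[(-2)*(-24) - 2*(-4)] - 3*[1*(-24) - 2*(-4)] + (-11)*[1*(-4) - (-2)*(-4)]
  = 1*(56) - 3*(-16) + (-11)*(-12) = 236
x = Dx/D = -236/-59 = 4, y = Dy/D = 59/-59 = -1, z = Dz/D = 236/-59 = -4
Check eq1: (1)(4) + (3)(-1) + (3)(-4) = -11 = -11 ✓
Check eq2: (1)(4) + (-2)(-1) + (1)(-4) = 2 = 2 ✓
Check eq3: (-4)(4) + (-4)(-1) + (3)(-4) = -24 = -24 ✓

x = 4, y = -1, z = -4


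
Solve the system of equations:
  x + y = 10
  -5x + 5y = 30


Using Cramer's rule:
Determinant D = (1)(5) - (-5)(1) = 5 + 5 = 10
Dx = (10)(5) - (30)(1) = 50 - 30 = 20
Dy = (1)(30) - (-5)(10) = 30 + 50 = 80
x = Dx/D = 20/10 = 2
y = Dy/D = 80/10 = 8

x = 2, y = 8


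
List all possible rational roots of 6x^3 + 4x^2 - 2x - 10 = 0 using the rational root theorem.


Rational root theorem: possible roots are ±p/q where:
  p divides the constant term (-10): p ∈ {1, 2, 5, 10}
  q divides the leading coefficient (6): q ∈ {1, 2, 3, 6}

All possible rational roots: -10, -5, -10/3, -5/2, -2, -5/3, -1, -5/6, -2/3, -1/2, -1/3, -1/6, 1/6, 1/3, 1/2, 2/3, 5/6, 1, 5/3, 2, 5/2, 10/3, 5, 10

-10, -5, -10/3, -5/2, -2, -5/3, -1, -5/6, -2/3, -1/2, -1/3, -1/6, 1/6, 1/3, 1/2, 2/3, 5/6, 1, 5/3, 2, 5/2, 10/3, 5, 10


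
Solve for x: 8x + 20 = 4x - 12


Starting with: 8x + 20 = 4x - 12
Move all x terms to left: (8 - 4)x = -12 - 20
Simplify: 4x = -32
Divide both sides by 4: x = -8

x = -8


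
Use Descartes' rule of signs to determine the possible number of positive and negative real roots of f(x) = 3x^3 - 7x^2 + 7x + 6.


Descartes' rule of signs:

For positive roots, count sign changes in f(x) = 3x^3 - 7x^2 + 7x + 6:
Signs of coefficients: +, -, +, +
Number of sign changes: 2
Possible positive real roots: 2, 0

For negative roots, examine f(-x) = -3x^3 - 7x^2 - 7x + 6:
Signs of coefficients: -, -, -, +
Number of sign changes: 1
Possible negative real roots: 1

Positive roots: 2 or 0; Negative roots: 1


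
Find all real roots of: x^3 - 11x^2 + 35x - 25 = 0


Let p(x) = x^3 - 11x^2 + 35x - 25. By the rational root theorem (leading coefficient 1), any rational root is an integer divisor of 25: try ±1, ±2, ... in turn.
Test x = 1: value = 0 ✓, so (x - 1) is a factor.
Synthetic division by (x - 1): bring down 1; 1(1) - 11 = -10; (-10)(1) + 35 = 25; 25(1) - 25 = 0 → quotient x^2 - 10x + 25, remainder 0.
Solve the quadratic x^2 - 10x + 25 = 0: discriminant = (-10)^2 - 4(1)(25) = 100 - 100 = 0.
Discriminant = 0, so a double root: x = 10/2 = 5.

x = 1, x = 5 (multiplicity 2)


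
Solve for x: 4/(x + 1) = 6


Multiply both sides by (x + 1): 4 = 6(x + 1)
Distribute: 4 = 6x + 6
6x = 4 - 6 = -2
x = -1/3

x = -1/3


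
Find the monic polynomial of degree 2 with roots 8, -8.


A monic polynomial with roots 8, -8 is:
p(x) = (x - 8)(x + 8)
After multiplying by (x - 8): x - 8
After multiplying by (x + 8): x^2 - 64

x^2 - 64
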